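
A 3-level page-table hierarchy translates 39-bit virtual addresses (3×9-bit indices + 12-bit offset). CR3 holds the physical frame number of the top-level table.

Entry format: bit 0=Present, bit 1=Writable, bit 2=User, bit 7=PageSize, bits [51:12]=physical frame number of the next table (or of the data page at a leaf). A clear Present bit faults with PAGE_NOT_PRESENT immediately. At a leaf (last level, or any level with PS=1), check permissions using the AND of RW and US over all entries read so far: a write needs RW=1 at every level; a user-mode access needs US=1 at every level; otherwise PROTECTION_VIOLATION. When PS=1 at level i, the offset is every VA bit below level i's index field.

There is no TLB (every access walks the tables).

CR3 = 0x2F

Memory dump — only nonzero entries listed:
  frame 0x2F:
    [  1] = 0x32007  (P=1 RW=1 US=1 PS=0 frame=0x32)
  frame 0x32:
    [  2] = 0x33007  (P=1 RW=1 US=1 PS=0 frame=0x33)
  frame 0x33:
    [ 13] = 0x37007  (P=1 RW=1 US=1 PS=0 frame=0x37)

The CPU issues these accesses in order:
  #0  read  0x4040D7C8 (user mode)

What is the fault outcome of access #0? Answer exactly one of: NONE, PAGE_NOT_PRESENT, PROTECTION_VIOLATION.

Per-access translation:
#0 VA=0x4040D7C8 (r,user):
  L0: frame=0x2F idx=1 entry=0x32007 [P=1 RW=1 US=1 PS=0]
  L1: frame=0x32 idx=2 entry=0x33007 [P=1 RW=1 US=1 PS=0]
  L2: frame=0x33 idx=13 entry=0x37007 [P=1 RW=1 US=1 PS=0]
  → PA=0x377C8  (3 entries read)

Access #0 fault: NONE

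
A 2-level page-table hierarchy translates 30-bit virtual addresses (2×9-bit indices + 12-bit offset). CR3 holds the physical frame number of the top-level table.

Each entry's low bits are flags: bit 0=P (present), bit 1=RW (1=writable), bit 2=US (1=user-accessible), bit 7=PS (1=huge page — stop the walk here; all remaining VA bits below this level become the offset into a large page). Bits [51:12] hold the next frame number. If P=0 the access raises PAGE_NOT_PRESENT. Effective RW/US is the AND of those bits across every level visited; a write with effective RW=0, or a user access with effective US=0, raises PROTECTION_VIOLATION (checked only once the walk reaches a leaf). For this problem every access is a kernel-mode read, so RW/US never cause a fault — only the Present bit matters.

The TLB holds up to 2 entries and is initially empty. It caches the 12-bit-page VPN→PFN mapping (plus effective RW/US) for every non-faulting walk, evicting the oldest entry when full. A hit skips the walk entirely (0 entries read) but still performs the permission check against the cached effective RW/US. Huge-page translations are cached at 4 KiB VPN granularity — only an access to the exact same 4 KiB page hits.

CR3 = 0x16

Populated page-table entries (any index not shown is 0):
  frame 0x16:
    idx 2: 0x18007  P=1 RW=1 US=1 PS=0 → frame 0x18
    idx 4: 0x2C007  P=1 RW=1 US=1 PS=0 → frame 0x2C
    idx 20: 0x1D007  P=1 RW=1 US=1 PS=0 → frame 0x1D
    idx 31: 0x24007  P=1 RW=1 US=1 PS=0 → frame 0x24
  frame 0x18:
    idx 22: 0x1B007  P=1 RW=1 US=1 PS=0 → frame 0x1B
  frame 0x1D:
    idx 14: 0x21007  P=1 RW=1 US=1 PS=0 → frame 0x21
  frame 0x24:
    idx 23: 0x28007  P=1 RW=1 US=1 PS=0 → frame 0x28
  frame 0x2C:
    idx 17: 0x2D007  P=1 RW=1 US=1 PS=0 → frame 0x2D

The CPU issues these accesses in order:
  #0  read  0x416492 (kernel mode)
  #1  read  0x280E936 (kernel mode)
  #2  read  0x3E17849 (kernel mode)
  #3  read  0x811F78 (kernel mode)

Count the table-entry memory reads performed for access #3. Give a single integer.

Walk each access:
#0 VA=0x416492 (r,kernel):
  lvl0: tbl 0x16, slot 2 ⇒ 0x18007 (P1/RW1/US1/PS0)
  lvl1: tbl 0x18, slot 22 ⇒ 0x1B007 (P1/RW1/US1/PS0)
  → PA=0x1B492  (2 entries read)
#1 VA=0x280E936 (r,kernel):
  lvl0: tbl 0x16, slot 20 ⇒ 0x1D007 (P1/RW1/US1/PS0)
  lvl1: tbl 0x1D, slot 14 ⇒ 0x21007 (P1/RW1/US1/PS0)
  → PA=0x21936  (2 entries read)
#2 VA=0x3E17849 (r,kernel):
  lvl0: tbl 0x16, slot 31 ⇒ 0x24007 (P1/RW1/US1/PS0)
  lvl1: tbl 0x24, slot 23 ⇒ 0x28007 (P1/RW1/US1/PS0)
  → PA=0x28849  (2 entries read)
#3 VA=0x811F78 (r,kernel):
  lvl0: tbl 0x16, slot 4 ⇒ 0x2C007 (P1/RW1/US1/PS0)
  lvl1: tbl 0x2C, slot 17 ⇒ 0x2D007 (P1/RW1/US1/PS0)
  → PA=0x2DF78  (2 entries read)

Entries read for #3: 2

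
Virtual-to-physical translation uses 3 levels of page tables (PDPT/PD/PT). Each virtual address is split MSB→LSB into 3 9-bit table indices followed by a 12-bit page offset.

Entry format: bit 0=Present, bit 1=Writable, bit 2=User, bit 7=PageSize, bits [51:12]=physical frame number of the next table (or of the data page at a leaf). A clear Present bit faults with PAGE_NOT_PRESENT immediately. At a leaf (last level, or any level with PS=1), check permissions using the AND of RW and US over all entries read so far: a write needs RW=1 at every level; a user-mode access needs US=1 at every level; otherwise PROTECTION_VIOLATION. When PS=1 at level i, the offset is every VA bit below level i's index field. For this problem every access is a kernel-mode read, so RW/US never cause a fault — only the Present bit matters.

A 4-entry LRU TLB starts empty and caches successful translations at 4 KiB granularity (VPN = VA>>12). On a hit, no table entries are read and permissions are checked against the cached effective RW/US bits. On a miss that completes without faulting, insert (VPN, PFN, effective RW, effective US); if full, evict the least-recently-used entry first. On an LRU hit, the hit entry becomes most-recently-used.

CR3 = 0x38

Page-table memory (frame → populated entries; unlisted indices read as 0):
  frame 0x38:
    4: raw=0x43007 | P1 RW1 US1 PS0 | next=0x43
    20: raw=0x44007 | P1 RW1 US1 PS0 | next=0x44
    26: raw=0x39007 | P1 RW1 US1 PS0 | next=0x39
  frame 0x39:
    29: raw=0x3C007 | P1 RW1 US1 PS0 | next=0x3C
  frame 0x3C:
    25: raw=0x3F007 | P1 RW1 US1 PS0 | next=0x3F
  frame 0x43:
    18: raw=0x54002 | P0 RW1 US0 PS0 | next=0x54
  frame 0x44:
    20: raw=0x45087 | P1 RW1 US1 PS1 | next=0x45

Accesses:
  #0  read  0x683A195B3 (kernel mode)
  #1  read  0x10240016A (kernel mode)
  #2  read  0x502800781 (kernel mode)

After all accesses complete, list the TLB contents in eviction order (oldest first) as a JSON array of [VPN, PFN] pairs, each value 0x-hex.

Trace:
#0 VA=0x683A195B3 (r,kernel):
  L0 @0x38[26] → 0x39007  P=1,RW=1,US=1,PS=0
  L1 @0x39[29] → 0x3C007  P=1,RW=1,US=1,PS=0
  L2 @0x3C[25] → 0x3F007  P=1,RW=1,US=1,PS=0
  → PA=0x3F5B3  (3 entries read)
#1 VA=0x10240016A (r,kernel):
  L0 @0x38[4] → 0x43007  P=1,RW=1,US=1,PS=0
  L1 @0x43[18] → 0x54002  P=0,RW=1,US=0,PS=0
  ⇒ fault: PAGE_NOT_PRESENT  — 2 lookups
#2 VA=0x502800781 (r,kernel):
  L0 @0x38[20] → 0x44007  P=1,RW=1,US=1,PS=0
  L1 @0x44[20] → 0x45087  P=1,RW=1,US=1,PS=1
  → PA=0x45781 (huge @L1)  (2 entries read)

TLB: [["0x683A19", "0x3F"], ["0x502800", "0x45"]]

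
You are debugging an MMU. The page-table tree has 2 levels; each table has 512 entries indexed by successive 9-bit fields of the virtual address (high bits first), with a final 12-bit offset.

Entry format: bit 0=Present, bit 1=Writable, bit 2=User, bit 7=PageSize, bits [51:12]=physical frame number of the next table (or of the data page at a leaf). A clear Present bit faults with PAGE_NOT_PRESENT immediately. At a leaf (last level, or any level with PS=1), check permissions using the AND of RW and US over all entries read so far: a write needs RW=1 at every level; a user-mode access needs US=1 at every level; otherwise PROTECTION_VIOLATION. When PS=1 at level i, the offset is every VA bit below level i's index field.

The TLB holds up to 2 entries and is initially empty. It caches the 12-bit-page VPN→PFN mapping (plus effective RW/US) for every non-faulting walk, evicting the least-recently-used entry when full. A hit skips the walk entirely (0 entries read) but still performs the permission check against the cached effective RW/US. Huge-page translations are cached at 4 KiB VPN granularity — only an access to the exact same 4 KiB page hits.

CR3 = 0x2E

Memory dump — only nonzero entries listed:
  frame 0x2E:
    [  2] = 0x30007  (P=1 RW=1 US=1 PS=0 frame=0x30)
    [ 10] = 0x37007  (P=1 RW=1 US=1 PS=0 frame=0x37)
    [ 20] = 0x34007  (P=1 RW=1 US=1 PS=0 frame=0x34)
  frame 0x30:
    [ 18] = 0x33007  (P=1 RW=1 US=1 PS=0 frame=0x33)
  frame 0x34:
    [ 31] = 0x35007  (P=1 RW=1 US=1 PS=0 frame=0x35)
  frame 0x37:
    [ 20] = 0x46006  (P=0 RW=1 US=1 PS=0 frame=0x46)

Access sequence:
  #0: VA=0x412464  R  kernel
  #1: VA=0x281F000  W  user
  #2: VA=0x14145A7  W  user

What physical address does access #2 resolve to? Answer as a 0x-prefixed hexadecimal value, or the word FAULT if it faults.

Walk each access:
#0 VA=0x412464 (r,kernel):
  L0 @0x2E[2] → 0x30007  P=1,RW=1,US=1,PS=0
  L1 @0x30[18] → 0x33007  P=1,RW=1,US=1,PS=0
  ✓ 0x33464  — 2 lookups
#1 VA=0x281F000 (w,user):
  L0 @0x2E[20] → 0x34007  P=1,RW=1,US=1,PS=0
  L1 @0x34[31] → 0x35007  P=1,RW=1,US=1,PS=0
  ✓ 0x35000  — 2 lookups
#2 VA=0x14145A7 (w,user):
  L0 @0x2E[10] → 0x37007  P=1,RW=1,US=1,PS=0
  L1 @0x37[20] → 0x46006  P=0,RW=1,US=1,PS=0
  ⇒ fault: PAGE_NOT_PRESENT  — 2 lookups

Access #2 PA: FAULT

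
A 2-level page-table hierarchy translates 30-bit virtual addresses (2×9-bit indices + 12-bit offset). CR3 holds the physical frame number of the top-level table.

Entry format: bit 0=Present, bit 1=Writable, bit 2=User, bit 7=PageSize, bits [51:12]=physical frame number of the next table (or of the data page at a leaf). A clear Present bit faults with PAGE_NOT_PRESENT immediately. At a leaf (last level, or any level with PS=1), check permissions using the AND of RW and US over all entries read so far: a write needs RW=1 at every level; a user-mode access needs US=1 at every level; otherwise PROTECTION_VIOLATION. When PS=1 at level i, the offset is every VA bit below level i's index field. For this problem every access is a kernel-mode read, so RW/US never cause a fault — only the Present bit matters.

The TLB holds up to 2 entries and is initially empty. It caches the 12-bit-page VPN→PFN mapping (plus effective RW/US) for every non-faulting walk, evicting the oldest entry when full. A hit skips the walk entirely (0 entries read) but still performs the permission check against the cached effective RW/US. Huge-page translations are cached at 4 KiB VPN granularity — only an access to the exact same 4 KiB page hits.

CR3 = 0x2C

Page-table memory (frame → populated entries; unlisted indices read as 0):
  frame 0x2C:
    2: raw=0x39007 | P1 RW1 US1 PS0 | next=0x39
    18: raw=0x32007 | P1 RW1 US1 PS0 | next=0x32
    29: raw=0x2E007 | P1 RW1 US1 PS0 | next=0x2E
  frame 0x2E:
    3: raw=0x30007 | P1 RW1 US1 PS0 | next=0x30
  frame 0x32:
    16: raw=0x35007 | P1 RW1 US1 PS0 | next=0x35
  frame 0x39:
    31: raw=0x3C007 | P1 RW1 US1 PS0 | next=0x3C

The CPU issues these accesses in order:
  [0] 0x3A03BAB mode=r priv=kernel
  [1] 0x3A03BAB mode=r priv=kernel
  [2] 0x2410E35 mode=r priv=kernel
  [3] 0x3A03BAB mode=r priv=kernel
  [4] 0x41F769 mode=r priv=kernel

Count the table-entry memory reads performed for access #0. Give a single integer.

Walk each access:
#0 VA=0x3A03BAB (r,kernel):
  L0 @0x2C[29] → 0x2E007  P=1,RW=1,US=1,PS=0
  L1 @0x2E[3] → 0x30007  P=1,RW=1,US=1,PS=0
  ⇒ phys 0x30BAB  [2 reads]
#1 VA=0x3A03BAB (r,kernel):
  TLB hit vpn=0x3A03 → PA=0x30BAB
#2 VA=0x2410E35 (r,kernel):
  L0 @0x2C[18] → 0x32007  P=1,RW=1,US=1,PS=0
  L1 @0x32[16] → 0x35007  P=1,RW=1,US=1,PS=0
  ⇒ phys 0x35E35  [2 reads]
#3 VA=0x3A03BAB (r,kernel):
  TLB hit vpn=0x3A03 → PA=0x30BAB
#4 VA=0x41F769 (r,kernel):
  L0 @0x2C[2] → 0x39007  P=1,RW=1,US=1,PS=0
  L1 @0x39[31] → 0x3C007  P=1,RW=1,US=1,PS=0
  ⇒ phys 0x3C769  [2 reads]

Entries read for #0: 2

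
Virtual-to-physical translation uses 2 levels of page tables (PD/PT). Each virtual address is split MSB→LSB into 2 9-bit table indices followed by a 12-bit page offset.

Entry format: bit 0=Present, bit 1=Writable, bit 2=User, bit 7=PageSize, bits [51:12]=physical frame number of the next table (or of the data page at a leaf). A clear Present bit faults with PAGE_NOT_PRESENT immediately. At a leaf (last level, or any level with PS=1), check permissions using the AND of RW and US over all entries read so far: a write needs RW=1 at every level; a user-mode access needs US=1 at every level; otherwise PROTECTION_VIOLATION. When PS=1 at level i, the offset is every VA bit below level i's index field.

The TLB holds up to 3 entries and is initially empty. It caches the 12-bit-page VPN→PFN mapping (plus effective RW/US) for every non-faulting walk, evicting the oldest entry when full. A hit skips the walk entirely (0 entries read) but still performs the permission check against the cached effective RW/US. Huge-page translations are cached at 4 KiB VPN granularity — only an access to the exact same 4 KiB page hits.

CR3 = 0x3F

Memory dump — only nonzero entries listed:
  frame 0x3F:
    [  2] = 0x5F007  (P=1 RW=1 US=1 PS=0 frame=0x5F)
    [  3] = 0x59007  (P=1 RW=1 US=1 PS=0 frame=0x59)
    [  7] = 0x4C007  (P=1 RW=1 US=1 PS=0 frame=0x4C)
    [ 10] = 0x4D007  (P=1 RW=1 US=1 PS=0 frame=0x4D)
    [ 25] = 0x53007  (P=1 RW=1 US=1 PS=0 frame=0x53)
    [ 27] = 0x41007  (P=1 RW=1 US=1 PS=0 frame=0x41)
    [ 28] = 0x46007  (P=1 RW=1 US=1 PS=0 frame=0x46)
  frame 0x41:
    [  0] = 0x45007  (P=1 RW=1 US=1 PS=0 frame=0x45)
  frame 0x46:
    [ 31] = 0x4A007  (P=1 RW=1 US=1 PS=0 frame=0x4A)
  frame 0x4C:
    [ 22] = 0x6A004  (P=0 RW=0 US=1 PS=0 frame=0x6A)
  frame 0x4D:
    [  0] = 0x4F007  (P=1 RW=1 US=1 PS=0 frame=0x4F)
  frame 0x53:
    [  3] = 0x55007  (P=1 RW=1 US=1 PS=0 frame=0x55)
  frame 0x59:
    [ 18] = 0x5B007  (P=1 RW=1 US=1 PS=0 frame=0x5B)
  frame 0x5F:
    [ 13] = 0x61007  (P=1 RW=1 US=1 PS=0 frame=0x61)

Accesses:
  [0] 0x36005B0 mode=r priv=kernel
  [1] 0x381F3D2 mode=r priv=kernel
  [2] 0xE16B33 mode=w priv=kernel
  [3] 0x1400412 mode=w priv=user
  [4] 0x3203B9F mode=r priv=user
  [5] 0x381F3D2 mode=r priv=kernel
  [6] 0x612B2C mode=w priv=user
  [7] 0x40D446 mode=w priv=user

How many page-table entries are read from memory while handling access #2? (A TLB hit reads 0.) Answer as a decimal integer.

Walk each access:
#0 VA=0x36005B0 (r,kernel):
  L0 @0x3F[27] → 0x41007  P=1,RW=1,US=1,PS=0
  L1 @0x41[0] → 0x45007  P=1,RW=1,US=1,PS=0
  ✓ 0x455B0  — 2 lookups
#1 VA=0x381F3D2 (r,kernel):
  L0 @0x3F[28] → 0x46007  P=1,RW=1,US=1,PS=0
  L1 @0x46[31] → 0x4A007  P=1,RW=1,US=1,PS=0
  ✓ 0x4A3D2  — 2 lookups
#2 VA=0xE16B33 (w,kernel):
  L0 @0x3F[7] → 0x4C007  P=1,RW=1,US=1,PS=0
  L1 @0x4C[22] → 0x6A004  P=0,RW=0,US=1,PS=0
  ⇒ fault: PAGE_NOT_PRESENT  — 2 lookups
#3 VA=0x1400412 (w,user):
  L0 @0x3F[10] → 0x4D007  P=1,RW=1,US=1,PS=0
  L1 @0x4D[0] → 0x4F007  P=1,RW=1,US=1,PS=0
  ✓ 0x4F412  — 2 lookups
#4 VA=0x3203B9F (r,user):
  L0 @0x3F[25] → 0x53007  P=1,RW=1,US=1,PS=0
  L1 @0x53[3] → 0x55007  P=1,RW=1,US=1,PS=0
  ✓ 0x55B9F  — 2 lookups
#5 VA=0x381F3D2 (r,kernel):
  TLB hit vpn=0x381F → PA=0x4A3D2
#6 VA=0x612B2C (w,user):
  L0 @0x3F[3] → 0x59007  P=1,RW=1,US=1,PS=0
  L1 @0x59[18] → 0x5B007  P=1,RW=1,US=1,PS=0
  ✓ 0x5BB2C  — 2 lookups
#7 VA=0x40D446 (w,user):
  L0 @0x3F[2] → 0x5F007  P=1,RW=1,US=1,PS=0
  L1 @0x5F[13] → 0x61007  P=1,RW=1,US=1,PS=0
  ✓ 0x61446  — 2 lookups

Entries read for #2: 2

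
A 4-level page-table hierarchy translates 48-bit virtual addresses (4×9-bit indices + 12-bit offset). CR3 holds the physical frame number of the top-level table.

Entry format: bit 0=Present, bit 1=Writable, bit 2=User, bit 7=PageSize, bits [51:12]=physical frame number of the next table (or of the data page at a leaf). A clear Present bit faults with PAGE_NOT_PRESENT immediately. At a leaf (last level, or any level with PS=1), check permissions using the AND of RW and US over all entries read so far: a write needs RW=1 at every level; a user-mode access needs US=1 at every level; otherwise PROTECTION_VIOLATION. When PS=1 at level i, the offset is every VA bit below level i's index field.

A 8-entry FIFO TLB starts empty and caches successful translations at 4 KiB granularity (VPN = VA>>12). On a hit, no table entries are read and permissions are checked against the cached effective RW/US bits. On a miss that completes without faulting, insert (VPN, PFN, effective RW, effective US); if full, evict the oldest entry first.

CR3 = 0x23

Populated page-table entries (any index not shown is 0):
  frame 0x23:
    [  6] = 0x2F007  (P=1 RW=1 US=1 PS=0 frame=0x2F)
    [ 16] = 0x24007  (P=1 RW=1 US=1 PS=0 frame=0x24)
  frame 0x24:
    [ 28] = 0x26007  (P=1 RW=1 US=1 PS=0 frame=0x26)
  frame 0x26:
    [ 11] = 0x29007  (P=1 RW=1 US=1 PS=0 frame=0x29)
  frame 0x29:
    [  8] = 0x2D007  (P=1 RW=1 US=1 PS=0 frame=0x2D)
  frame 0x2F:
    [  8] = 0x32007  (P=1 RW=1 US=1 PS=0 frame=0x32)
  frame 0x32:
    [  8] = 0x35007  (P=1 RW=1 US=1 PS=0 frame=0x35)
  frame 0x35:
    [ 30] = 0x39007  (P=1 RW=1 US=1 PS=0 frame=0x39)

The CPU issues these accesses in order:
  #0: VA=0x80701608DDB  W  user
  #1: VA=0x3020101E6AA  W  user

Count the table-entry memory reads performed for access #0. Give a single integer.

Walk each access:
#0 VA=0x80701608DDB (w,user):
  [0] read 0x23 idx=16: raw=0x24007 flags P=1 W=1 U=1 S=0
  [1] read 0x24 idx=28: raw=0x26007 flags P=1 W=1 U=1 S=0
  [2] read 0x26 idx=11: raw=0x29007 flags P=1 W=1 U=1 S=0
  [3] read 0x29 idx=8: raw=0x2D007 flags P=1 W=1 U=1 S=0
  → PA=0x2DDDB  (4 entries read)
#1 VA=0x3020101E6AA (w,user):
  [0] read 0x23 idx=6: raw=0x2F007 flags P=1 W=1 U=1 S=0
  [1] read 0x2F idx=8: raw=0x32007 flags P=1 W=1 U=1 S=0
  [2] read 0x32 idx=8: raw=0x35007 flags P=1 W=1 U=1 S=0
  [3] read 0x35 idx=30: raw=0x39007 flags P=1 W=1 U=1 S=0
  → PA=0x396AA  (4 entries read)

Entries read for #0: 4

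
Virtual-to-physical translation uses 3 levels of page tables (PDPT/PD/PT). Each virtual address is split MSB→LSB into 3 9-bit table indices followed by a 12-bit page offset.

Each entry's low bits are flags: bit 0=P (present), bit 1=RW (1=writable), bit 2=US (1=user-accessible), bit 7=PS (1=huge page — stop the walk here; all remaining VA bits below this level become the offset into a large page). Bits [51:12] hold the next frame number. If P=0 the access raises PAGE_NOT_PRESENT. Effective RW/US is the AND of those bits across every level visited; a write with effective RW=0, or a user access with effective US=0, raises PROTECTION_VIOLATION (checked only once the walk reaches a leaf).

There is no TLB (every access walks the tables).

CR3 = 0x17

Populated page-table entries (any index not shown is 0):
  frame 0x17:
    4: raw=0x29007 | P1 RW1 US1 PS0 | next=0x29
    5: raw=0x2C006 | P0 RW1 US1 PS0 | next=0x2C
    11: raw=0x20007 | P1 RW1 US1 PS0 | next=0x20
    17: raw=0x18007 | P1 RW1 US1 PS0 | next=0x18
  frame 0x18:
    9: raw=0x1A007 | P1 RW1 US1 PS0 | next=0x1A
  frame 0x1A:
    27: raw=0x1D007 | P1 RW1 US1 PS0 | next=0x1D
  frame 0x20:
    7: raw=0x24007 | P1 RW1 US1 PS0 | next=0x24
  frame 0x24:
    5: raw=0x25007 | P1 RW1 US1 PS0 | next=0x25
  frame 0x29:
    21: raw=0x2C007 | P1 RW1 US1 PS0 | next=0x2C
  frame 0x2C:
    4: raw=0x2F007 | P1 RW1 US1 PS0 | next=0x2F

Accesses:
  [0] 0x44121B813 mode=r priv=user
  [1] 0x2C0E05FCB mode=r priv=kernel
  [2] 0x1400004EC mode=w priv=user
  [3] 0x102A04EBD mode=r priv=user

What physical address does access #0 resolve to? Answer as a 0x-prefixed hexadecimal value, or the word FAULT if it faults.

Trace:
#0 VA=0x44121B813 (r,user):
  L0 @0x17[17] → 0x18007  P=1,RW=1,US=1,PS=0
  L1 @0x18[9] → 0x1A007  P=1,RW=1,US=1,PS=0
  L2 @0x1A[27] → 0x1D007  P=1,RW=1,US=1,PS=0
  → PA=0x1D813  (3 entries read)
#1 VA=0x2C0E05FCB (r,kernel):
  L0 @0x17[11] → 0x20007  P=1,RW=1,US=1,PS=0
  L1 @0x20[7] → 0x24007  P=1,RW=1,US=1,PS=0
  L2 @0x24[5] → 0x25007  P=1,RW=1,US=1,PS=0
  → PA=0x25FCB  (3 entries read)
#2 VA=0x1400004EC (w,user):
  L0 @0x17[5] → 0x2C006  P=0,RW=1,US=1,PS=0
  → PAGE_NOT_PRESENT  (1 entries read)
#3 VA=0x102A04EBD (r,user):
  L0 @0x17[4] → 0x29007  P=1,RW=1,US=1,PS=0
  L1 @0x29[21] → 0x2C007  P=1,RW=1,US=1,PS=0
  L2 @0x2C[4] → 0x2F007  P=1,RW=1,US=1,PS=0
  → PA=0x2FEBD  (3 entries read)

Access #0 PA: 0x1D813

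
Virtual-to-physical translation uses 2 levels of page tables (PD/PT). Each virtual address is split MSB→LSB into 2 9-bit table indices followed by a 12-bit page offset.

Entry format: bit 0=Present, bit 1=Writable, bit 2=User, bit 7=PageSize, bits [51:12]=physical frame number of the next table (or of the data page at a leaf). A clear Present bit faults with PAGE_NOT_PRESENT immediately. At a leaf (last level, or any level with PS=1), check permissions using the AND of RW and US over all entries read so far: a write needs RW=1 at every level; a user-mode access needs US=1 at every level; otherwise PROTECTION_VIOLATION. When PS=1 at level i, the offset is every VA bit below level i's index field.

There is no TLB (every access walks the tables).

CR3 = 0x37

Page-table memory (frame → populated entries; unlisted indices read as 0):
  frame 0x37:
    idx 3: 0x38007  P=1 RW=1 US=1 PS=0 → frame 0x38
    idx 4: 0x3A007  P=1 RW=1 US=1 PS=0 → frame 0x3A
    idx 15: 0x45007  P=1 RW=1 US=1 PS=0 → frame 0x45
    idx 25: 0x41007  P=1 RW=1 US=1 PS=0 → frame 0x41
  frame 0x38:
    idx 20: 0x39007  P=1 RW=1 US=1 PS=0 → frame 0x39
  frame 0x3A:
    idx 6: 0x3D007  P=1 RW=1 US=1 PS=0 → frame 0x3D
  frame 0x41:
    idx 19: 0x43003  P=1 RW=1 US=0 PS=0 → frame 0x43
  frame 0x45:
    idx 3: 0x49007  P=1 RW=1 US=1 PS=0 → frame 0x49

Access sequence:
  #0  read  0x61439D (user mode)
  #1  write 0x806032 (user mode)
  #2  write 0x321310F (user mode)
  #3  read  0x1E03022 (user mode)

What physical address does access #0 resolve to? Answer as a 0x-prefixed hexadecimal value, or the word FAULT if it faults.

Per-access translation:
#0 VA=0x61439D (r,user):
  lvl0: tbl 0x37, slot 3 ⇒ 0x38007 (P1/RW1/US1/PS0)
  lvl1: tbl 0x38, slot 20 ⇒ 0x39007 (P1/RW1/US1/PS0)
  ⇒ phys 0x3939D  [2 reads]
#1 VA=0x806032 (w,user):
  lvl0: tbl 0x37, slot 4 ⇒ 0x3A007 (P1/RW1/US1/PS0)
  lvl1: tbl 0x3A, slot 6 ⇒ 0x3D007 (P1/RW1/US1/PS0)
  ⇒ phys 0x3D032  [2 reads]
#2 VA=0x321310F (w,user):
  lvl0: tbl 0x37, slot 25 ⇒ 0x41007 (P1/RW1/US1/PS0)
  lvl1: tbl 0x41, slot 19 ⇒ 0x43003 (P1/RW1/US0/PS0)
  ⇒ fault: PROTECTION_VIOLATION  — 2 lookups
#3 VA=0x1E03022 (r,user):
  lvl0: tbl 0x37, slot 15 ⇒ 0x45007 (P1/RW1/US1/PS0)
  lvl1: tbl 0x45, slot 3 ⇒ 0x49007 (P1/RW1/US1/PS0)
  ⇒ phys 0x49022  [2 reads]

Access #0 PA: 0x3939D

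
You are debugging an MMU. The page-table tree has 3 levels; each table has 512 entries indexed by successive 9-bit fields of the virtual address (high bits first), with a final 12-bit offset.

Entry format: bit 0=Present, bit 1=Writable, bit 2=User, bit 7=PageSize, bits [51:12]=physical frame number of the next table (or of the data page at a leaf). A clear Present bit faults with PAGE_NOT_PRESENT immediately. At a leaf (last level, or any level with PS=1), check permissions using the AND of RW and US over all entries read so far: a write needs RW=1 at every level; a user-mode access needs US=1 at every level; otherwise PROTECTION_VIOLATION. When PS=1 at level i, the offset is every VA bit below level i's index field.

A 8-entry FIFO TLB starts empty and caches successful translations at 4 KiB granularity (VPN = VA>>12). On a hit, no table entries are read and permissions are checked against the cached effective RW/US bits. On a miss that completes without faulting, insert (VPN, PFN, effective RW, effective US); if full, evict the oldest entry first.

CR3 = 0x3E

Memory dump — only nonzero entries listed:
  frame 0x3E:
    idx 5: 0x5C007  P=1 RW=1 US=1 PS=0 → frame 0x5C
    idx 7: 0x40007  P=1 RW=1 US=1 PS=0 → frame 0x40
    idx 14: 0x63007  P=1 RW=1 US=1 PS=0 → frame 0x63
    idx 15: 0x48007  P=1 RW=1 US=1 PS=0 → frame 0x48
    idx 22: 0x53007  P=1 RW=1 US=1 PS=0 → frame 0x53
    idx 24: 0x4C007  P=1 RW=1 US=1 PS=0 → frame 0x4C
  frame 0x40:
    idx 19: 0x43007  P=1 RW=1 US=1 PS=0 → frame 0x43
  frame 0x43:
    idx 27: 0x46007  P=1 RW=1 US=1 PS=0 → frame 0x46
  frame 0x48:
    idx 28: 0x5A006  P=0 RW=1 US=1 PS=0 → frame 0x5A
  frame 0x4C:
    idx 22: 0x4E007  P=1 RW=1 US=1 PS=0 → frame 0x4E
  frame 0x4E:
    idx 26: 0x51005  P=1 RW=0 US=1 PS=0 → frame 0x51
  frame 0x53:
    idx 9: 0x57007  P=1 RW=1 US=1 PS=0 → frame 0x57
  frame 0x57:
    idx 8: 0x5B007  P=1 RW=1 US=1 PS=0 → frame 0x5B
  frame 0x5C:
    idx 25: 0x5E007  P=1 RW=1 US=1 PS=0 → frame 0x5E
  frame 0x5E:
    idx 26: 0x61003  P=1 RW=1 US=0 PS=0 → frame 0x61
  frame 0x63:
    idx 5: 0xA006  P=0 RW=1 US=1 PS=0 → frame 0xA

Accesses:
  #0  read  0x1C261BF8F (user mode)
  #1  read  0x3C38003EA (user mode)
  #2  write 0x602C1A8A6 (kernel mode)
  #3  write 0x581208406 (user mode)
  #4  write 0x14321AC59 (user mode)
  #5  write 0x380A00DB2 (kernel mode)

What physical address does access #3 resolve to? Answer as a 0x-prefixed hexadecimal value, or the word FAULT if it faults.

Walk each access:
#0 VA=0x1C261BF8F (r,user):
  L0 @0x3E[7] → 0x40007  P=1,RW=1,US=1,PS=0
  L1 @0x40[19] → 0x43007  P=1,RW=1,US=1,PS=0
  L2 @0x43[27] → 0x46007  P=1,RW=1,US=1,PS=0
  → PA=0x46F8F  (3 entries read)
#1 VA=0x3C38003EA (r,user):
  L0 @0x3E[15] → 0x48007  P=1,RW=1,US=1,PS=0
  L1 @0x48[28] → 0x5A006  P=0,RW=1,US=1,PS=0
  ⇒ fault: PAGE_NOT_PRESENT  — 2 lookups
#2 VA=0x602C1A8A6 (w,kernel):
  L0 @0x3E[24] → 0x4C007  P=1,RW=1,US=1,PS=0
  L1 @0x4C[22] → 0x4E007  P=1,RW=1,US=1,PS=0
  L2 @0x4E[26] → 0x51005  P=1,RW=0,US=1,PS=0
  ⇒ fault: PROTECTION_VIOLATION  — 3 lookups
#3 VA=0x581208406 (w,user):
  L0 @0x3E[22] → 0x53007  P=1,RW=1,US=1,PS=0
  L1 @0x53[9] → 0x57007  P=1,RW=1,US=1,PS=0
  L2 @0x57[8] → 0x5B007  P=1,RW=1,US=1,PS=0
  → PA=0x5B406  (3 entries read)
#4 VA=0x14321AC59 (w,user):
  L0 @0x3E[5] → 0x5C007  P=1,RW=1,US=1,PS=0
  L1 @0x5C[25] → 0x5E007  P=1,RW=1,US=1,PS=0
  L2 @0x5E[26] → 0x61003  P=1,RW=1,US=0,PS=0
  ⇒ fault: PROTECTION_VIOLATION  — 3 lookups
#5 VA=0x380A00DB2 (w,kernel):
  L0 @0x3E[14] → 0x63007  P=1,RW=1,US=1,PS=0
  L1 @0x63[5] → 0xA006  P=0,RW=1,US=1,PS=0
  ⇒ fault: PAGE_NOT_PRESENT  — 2 lookups

Access #3 PA: 0x5B406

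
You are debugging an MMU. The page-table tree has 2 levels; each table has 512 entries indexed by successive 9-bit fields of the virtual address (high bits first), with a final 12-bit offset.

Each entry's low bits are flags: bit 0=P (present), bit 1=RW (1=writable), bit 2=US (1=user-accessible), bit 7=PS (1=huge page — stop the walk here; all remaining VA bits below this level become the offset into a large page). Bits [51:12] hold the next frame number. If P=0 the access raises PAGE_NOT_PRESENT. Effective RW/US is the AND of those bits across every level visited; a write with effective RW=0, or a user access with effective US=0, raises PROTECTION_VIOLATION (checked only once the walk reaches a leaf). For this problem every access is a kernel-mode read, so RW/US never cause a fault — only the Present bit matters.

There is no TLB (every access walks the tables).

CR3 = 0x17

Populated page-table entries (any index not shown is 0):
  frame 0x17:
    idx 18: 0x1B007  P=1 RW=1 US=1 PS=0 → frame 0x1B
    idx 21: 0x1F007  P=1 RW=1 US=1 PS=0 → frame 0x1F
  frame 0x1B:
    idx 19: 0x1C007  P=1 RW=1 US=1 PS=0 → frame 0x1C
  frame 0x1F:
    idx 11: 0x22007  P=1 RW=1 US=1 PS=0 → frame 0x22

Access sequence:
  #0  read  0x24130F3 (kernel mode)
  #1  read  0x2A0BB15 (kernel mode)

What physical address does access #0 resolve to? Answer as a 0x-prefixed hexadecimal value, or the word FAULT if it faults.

Trace:
#0 VA=0x24130F3 (r,kernel):
  L0 @0x17[18] → 0x1B007  P=1,RW=1,US=1,PS=0
  L1 @0x1B[19] → 0x1C007  P=1,RW=1,US=1,PS=0
  ✓ 0x1C0F3  — 2 lookups
#1 VA=0x2A0BB15 (r,kernel):
  L0 @0x17[21] → 0x1F007  P=1,RW=1,US=1,PS=0
  L1 @0x1F[11] → 0x22007  P=1,RW=1,US=1,PS=0
  ✓ 0x22B15  — 2 lookups

Access #0 PA: 0x1C0F3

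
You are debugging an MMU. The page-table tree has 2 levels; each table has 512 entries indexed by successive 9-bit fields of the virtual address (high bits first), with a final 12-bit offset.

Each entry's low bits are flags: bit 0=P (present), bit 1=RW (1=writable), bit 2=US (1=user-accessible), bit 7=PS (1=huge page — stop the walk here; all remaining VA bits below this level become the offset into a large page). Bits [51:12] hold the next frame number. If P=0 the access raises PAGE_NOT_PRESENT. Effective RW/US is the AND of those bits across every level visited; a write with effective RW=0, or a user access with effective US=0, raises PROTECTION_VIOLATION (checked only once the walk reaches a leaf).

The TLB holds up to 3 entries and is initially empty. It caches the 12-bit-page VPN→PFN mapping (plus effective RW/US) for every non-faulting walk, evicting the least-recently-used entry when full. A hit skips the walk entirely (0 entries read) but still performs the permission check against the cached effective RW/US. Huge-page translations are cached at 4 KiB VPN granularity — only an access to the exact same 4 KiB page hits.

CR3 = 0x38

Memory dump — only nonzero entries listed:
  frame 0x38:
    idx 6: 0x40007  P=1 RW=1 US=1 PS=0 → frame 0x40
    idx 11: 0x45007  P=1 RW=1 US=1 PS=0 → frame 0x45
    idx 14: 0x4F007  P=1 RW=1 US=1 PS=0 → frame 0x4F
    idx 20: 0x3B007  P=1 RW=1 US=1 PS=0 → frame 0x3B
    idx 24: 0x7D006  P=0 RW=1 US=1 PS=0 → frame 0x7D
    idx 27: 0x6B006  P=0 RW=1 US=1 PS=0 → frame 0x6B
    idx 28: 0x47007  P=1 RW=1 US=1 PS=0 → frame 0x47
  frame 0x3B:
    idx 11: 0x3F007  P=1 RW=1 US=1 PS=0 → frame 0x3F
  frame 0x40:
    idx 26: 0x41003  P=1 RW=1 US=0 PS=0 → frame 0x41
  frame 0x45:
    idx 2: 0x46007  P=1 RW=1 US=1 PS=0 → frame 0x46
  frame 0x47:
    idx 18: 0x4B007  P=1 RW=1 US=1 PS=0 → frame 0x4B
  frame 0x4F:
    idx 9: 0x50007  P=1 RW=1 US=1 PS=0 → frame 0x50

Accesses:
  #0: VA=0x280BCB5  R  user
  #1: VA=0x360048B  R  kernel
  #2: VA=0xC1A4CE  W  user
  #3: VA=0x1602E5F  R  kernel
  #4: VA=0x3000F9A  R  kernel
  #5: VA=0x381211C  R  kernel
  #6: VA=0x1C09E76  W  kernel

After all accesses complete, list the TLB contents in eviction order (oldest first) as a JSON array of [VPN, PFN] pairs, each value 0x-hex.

Per-access translation:
#0 VA=0x280BCB5 (r,user):
  L0: frame=0x38 idx=20 entry=0x3B007 [P=1 RW=1 US=1 PS=0]
  L1: frame=0x3B idx=11 entry=0x3F007 [P=1 RW=1 US=1 PS=0]
  → PA=0x3FCB5  (2 entries read)
#1 VA=0x360048B (r,kernel):
  L0: frame=0x38 idx=27 entry=0x6B006 [P=0 RW=1 US=1 PS=0]
  ⇒ fault: PAGE_NOT_PRESENT  — 1 lookups
#2 VA=0xC1A4CE (w,user):
  L0: frame=0x38 idx=6 entry=0x40007 [P=1 RW=1 US=1 PS=0]
  L1: frame=0x40 idx=26 entry=0x41003 [P=1 RW=1 US=0 PS=0]
  ⇒ fault: PROTECTION_VIOLATION  — 2 lookups
#3 VA=0x1602E5F (r,kernel):
  L0: frame=0x38 idx=11 entry=0x45007 [P=1 RW=1 US=1 PS=0]
  L1: frame=0x45 idx=2 entry=0x46007 [P=1 RW=1 US=1 PS=0]
  → PA=0x46E5F  (2 entries read)
#4 VA=0x3000F9A (r,kernel):
  L0: frame=0x38 idx=24 entry=0x7D006 [P=0 RW=1 US=1 PS=0]
  ⇒ fault: PAGE_NOT_PRESENT  — 1 lookups
#5 VA=0x381211C (r,kernel):
  L0: frame=0x38 idx=28 entry=0x47007 [P=1 RW=1 US=1 PS=0]
  L1: frame=0x47 idx=18 entry=0x4B007 [P=1 RW=1 US=1 PS=0]
  → PA=0x4B11C  (2 entries read)
#6 VA=0x1C09E76 (w,kernel):
  L0: frame=0x38 idx=14 entry=0x4F007 [P=1 RW=1 US=1 PS=0]
  L1: frame=0x4F idx=9 entry=0x50007 [P=1 RW=1 US=1 PS=0]
  → PA=0x50E76  (2 entries read)

TLB: [["0x1602", "0x46"], ["0x3812", "0x4B"], ["0x1C09", "0x50"]]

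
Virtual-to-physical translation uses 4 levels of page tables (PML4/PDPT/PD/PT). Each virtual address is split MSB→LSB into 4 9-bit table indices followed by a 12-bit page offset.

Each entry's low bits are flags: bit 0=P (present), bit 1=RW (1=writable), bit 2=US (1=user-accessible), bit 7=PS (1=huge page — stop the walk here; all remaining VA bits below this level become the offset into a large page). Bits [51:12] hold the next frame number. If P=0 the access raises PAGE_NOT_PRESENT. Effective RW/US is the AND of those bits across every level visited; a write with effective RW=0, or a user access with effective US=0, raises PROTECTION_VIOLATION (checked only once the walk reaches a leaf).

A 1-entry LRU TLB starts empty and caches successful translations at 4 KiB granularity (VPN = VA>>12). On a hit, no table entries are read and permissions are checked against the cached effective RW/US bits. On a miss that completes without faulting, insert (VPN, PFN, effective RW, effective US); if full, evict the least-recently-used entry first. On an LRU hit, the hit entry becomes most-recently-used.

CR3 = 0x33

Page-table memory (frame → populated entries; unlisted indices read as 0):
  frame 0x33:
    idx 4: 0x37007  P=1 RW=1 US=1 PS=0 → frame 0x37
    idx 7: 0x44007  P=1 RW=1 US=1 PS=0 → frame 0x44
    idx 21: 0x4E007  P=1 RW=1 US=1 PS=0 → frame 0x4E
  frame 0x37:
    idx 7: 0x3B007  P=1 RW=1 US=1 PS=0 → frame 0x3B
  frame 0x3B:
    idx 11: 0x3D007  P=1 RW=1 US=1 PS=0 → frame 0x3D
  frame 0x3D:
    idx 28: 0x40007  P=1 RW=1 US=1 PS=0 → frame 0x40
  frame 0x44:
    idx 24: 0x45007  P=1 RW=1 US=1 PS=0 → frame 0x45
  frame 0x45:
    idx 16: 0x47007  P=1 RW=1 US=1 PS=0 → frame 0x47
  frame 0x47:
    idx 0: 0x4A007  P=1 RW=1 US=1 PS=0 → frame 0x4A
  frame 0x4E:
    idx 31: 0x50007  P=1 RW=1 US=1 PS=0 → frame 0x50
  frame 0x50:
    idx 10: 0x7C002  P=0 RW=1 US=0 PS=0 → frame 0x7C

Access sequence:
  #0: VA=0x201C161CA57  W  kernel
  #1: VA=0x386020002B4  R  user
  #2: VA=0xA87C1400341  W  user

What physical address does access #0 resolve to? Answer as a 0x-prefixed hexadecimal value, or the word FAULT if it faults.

Trace:
#0 VA=0x201C161CA57 (w,kernel):
  lvl0: tbl 0x33, slot 4 ⇒ 0x37007 (P1/RW1/US1/PS0)
  lvl1: tbl 0x37, slot 7 ⇒ 0x3B007 (P1/RW1/US1/PS0)
  lvl2: tbl 0x3B, slot 11 ⇒ 0x3D007 (P1/RW1/US1/PS0)
  lvl3: tbl 0x3D, slot 28 ⇒ 0x40007 (P1/RW1/US1/PS0)
  ✓ 0x40A57  — 4 lookups
#1 VA=0x386020002B4 (r,user):
  lvl0: tbl 0x33, slot 7 ⇒ 0x44007 (P1/RW1/US1/PS0)
  lvl1: tbl 0x44, slot 24 ⇒ 0x45007 (P1/RW1/US1/PS0)
  lvl2: tbl 0x45, slot 16 ⇒ 0x47007 (P1/RW1/US1/PS0)
  lvl3: tbl 0x47, slot 0 ⇒ 0x4A007 (P1/RW1/US1/PS0)
  ✓ 0x4A2B4  — 4 lookups
#2 VA=0xA87C1400341 (w,user):
  lvl0: tbl 0x33, slot 21 ⇒ 0x4E007 (P1/RW1/US1/PS0)
  lvl1: tbl 0x4E, slot 31 ⇒ 0x50007 (P1/RW1/US1/PS0)
  lvl2: tbl 0x50, slot 10 ⇒ 0x7C002 (P0/RW1/US0/PS0)
  ✗ PAGE_NOT_PRESENT  [3 reads]

Access #0 PA: 0x40A57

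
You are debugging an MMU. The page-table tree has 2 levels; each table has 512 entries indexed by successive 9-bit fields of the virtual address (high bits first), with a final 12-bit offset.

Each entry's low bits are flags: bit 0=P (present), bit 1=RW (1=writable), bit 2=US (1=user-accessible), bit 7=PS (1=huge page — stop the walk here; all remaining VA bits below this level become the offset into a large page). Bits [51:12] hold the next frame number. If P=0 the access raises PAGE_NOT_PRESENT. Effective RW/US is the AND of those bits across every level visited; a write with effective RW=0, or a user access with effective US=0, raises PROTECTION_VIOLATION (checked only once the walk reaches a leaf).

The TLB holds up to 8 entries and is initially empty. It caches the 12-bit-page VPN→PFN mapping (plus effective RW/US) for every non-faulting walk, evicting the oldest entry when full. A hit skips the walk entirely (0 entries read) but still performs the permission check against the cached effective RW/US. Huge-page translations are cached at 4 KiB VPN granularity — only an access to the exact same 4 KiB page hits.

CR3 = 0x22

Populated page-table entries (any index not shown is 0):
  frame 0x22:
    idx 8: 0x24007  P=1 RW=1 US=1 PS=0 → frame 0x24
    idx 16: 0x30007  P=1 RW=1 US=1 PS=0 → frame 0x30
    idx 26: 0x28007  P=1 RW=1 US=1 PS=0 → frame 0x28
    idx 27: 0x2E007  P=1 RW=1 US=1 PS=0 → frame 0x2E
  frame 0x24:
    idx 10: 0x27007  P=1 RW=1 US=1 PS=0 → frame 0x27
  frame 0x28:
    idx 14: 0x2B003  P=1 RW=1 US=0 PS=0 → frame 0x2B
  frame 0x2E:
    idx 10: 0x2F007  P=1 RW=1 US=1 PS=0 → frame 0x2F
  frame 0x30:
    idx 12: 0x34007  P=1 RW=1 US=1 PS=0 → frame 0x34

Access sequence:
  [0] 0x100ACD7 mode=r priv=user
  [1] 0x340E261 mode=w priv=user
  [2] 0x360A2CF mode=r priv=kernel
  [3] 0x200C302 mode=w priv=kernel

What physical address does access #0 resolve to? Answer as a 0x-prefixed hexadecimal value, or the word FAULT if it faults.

Trace:
#0 VA=0x100ACD7 (r,user):
  L0: frame=0x22 idx=8 entry=0x24007 [P=1 RW=1 US=1 PS=0]
  L1: frame=0x24 idx=10 entry=0x27007 [P=1 RW=1 US=1 PS=0]
  → PA=0x27CD7  (2 entries read)
#1 VA=0x340E261 (w,user):
  L0: frame=0x22 idx=26 entry=0x28007 [P=1 RW=1 US=1 PS=0]
  L1: frame=0x28 idx=14 entry=0x2B003 [P=1 RW=1 US=0 PS=0]
  → PROTECTION_VIOLATION  (2 entries read)
#2 VA=0x360A2CF (r,kernel):
  L0: frame=0x22 idx=27 entry=0x2E007 [P=1 RW=1 US=1 PS=0]
  L1: frame=0x2E idx=10 entry=0x2F007 [P=1 RW=1 US=1 PS=0]
  → PA=0x2F2CF  (2 entries read)
#3 VA=0x200C302 (w,kernel):
  L0: frame=0x22 idx=16 entry=0x30007 [P=1 RW=1 US=1 PS=0]
  L1: frame=0x30 idx=12 entry=0x34007 [P=1 RW=1 US=1 PS=0]
  → PA=0x34302  (2 entries read)

Access #0 PA: 0x27CD7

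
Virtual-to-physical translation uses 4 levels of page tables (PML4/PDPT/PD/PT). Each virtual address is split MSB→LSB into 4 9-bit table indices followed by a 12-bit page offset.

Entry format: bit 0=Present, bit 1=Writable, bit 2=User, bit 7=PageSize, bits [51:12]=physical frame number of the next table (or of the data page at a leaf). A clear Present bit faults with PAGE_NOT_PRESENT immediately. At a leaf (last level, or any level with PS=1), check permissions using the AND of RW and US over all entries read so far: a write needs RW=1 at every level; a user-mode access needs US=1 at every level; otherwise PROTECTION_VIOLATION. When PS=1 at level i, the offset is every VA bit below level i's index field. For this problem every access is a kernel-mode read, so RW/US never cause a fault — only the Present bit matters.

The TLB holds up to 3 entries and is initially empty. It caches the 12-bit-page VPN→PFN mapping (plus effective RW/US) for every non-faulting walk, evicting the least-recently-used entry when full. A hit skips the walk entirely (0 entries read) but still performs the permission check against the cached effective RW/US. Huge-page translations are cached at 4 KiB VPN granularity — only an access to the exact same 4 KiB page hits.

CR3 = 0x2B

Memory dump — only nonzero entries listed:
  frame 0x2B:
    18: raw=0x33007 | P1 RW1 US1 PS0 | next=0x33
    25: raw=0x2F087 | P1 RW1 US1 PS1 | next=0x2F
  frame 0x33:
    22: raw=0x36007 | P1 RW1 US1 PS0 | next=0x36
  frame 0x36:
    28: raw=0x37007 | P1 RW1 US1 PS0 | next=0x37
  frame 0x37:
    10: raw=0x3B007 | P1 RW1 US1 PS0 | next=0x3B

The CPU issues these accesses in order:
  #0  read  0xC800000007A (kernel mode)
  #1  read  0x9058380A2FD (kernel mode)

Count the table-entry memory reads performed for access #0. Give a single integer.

Per-access translation:
#0 VA=0xC800000007A (r,kernel):
  [0] read 0x2B idx=25: raw=0x2F087 flags P=1 W=1 U=1 S=1
  ⇒ phys 0x2F07A (huge @L0)  [1 reads]
#1 VA=0x9058380A2FD (r,kernel):
  [0] read 0x2B idx=18: raw=0x33007 flags P=1 W=1 U=1 S=0
  [1] read 0x33 idx=22: raw=0x36007 flags P=1 W=1 U=1 S=0
  [2] read 0x36 idx=28: raw=0x37007 flags P=1 W=1 U=1 S=0
  [3] read 0x37 idx=10: raw=0x3B007 flags P=1 W=1 U=1 S=0
  ⇒ phys 0x3B2FD  [4 reads]

Entries read for #0: 1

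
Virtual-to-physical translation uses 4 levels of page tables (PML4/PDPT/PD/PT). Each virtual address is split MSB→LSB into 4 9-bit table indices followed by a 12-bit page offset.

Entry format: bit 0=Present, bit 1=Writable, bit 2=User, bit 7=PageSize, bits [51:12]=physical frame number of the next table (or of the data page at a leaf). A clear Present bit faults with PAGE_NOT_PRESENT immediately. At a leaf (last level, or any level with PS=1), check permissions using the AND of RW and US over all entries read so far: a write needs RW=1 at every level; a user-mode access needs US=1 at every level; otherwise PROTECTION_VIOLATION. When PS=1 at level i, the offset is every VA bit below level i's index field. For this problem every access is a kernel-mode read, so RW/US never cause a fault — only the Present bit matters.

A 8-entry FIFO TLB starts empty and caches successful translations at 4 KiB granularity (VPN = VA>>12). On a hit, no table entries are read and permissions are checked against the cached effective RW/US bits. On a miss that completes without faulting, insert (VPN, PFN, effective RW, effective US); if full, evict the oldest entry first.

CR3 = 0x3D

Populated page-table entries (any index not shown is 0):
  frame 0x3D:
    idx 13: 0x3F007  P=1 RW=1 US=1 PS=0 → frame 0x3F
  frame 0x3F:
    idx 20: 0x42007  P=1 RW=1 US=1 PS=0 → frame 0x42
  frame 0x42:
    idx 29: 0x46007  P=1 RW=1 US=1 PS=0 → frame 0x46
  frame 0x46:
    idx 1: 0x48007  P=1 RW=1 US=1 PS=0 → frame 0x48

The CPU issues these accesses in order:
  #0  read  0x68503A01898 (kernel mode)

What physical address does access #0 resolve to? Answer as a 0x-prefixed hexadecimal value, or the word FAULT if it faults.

Walk each access:
#0 VA=0x68503A01898 (r,kernel):
  L0: frame=0x3D idx=13 entry=0x3F007 [P=1 RW=1 US=1 PS=0]
  L1: frame=0x3F idx=20 entry=0x42007 [P=1 RW=1 US=1 PS=0]
  L2: frame=0x42 idx=29 entry=0x46007 [P=1 RW=1 US=1 PS=0]
  L3: frame=0x46 idx=1 entry=0x48007 [P=1 RW=1 US=1 PS=0]
  ⇒ phys 0x48898  [4 reads]

Access #0 PA: 0x48898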